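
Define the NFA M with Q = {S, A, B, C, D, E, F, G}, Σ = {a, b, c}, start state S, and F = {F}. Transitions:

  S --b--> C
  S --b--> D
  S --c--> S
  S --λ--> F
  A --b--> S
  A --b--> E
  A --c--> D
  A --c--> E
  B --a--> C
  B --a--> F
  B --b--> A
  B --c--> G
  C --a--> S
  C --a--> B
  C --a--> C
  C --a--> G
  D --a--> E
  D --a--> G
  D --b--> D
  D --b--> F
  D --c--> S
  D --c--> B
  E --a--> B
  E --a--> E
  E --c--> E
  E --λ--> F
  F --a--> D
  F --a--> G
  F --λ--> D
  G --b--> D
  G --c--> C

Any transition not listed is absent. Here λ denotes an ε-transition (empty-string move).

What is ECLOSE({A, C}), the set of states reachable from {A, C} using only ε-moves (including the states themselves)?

{A, C}

Begin with {A, C}.
No ε-moves leave this set, so the closure equals the set itself.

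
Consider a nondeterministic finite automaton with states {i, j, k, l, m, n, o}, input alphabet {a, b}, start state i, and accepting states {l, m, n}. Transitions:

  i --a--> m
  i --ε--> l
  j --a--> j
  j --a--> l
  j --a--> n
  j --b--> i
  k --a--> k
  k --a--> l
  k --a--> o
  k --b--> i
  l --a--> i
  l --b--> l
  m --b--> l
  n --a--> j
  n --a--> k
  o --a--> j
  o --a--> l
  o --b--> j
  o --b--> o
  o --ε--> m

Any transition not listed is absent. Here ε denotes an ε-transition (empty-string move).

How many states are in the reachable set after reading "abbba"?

2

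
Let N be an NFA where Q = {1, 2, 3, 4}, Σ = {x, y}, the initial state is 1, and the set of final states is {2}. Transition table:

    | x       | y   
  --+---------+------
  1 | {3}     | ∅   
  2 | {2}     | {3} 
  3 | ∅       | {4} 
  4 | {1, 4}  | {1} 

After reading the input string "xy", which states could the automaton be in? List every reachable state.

{4}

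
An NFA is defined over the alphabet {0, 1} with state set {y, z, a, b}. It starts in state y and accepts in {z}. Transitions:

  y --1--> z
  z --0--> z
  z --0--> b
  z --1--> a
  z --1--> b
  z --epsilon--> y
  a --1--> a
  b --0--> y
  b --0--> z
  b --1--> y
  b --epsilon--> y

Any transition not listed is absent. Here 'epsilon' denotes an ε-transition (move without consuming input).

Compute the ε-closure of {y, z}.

Begin with {y, z}.
No ε-moves leave this set, so the closure equals the set itself.

{y, z}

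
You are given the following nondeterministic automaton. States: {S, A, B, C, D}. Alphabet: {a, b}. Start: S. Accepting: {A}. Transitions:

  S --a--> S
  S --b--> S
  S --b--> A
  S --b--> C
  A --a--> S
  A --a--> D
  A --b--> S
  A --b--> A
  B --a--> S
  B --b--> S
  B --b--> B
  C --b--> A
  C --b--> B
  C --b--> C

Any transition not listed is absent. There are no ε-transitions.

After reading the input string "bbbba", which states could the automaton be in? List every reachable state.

{S, D}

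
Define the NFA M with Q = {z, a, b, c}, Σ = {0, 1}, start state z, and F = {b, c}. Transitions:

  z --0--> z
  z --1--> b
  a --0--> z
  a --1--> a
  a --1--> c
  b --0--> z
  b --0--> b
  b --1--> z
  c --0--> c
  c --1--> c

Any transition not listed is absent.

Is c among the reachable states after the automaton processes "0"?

No

Start in {z}.
Read '0': z→{z}; now {z}.
State c is not in {z}.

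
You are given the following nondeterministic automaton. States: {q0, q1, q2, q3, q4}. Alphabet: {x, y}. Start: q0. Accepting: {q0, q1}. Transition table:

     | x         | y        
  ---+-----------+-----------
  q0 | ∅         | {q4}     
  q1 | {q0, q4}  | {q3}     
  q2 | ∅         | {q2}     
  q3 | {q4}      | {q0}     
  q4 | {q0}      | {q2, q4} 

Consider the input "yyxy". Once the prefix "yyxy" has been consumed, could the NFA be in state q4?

Start in {q0}.
Read 'y': q0→{q4}; now {q4}.
Read 'y': q4→{q2, q4}; now {q2, q4}.
Read 'x': q2→∅, q4→{q0}; now {q0}.
Read 'y': q0→{q4}; now {q4}.
State q4 is in {q4}.

Yes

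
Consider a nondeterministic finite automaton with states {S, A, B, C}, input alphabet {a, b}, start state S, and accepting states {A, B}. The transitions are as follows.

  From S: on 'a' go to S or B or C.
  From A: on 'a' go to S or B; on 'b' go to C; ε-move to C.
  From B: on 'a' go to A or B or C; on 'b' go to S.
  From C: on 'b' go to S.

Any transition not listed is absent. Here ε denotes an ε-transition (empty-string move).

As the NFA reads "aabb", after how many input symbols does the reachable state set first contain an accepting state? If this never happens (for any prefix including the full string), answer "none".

Start in {S}.
Read 'a': {S} → {S, B, C}.
None of the earlier sets intersect F, but {S, B, C} does.

1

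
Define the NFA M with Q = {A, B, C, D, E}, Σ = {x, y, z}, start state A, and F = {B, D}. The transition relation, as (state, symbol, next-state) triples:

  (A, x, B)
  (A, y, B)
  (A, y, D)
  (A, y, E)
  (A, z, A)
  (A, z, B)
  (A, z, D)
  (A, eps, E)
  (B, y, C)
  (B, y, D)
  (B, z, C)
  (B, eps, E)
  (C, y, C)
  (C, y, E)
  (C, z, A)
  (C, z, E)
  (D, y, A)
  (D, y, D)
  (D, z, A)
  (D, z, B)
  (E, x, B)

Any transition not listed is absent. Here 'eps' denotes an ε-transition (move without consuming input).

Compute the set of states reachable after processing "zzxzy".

{C, E}

Start: ε-closure({A}) = {A, E}.
Read 'z': {A, E} → {A, B, D, E}.
Read 'z': {A, B, D, E} → {A, B, C, D, E}.
Read 'x': {A, B, C, D, E} → {B, E}.
Read 'z': {B, E} → {C}.
Read 'y': {C} → {C, E}.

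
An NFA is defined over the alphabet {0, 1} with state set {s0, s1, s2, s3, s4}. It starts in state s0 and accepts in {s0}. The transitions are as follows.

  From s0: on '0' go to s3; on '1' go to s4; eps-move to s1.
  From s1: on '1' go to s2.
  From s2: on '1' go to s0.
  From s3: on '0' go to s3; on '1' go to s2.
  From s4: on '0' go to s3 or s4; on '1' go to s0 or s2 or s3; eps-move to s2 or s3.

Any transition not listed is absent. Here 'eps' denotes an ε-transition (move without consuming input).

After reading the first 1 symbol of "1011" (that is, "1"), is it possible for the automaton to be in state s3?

Yes

Start: ε-closure({s0}) = {s0, s1}.
Read '1': {s0, s1} → {s2, s3, s4}.
State s3 is in {s2, s3, s4}.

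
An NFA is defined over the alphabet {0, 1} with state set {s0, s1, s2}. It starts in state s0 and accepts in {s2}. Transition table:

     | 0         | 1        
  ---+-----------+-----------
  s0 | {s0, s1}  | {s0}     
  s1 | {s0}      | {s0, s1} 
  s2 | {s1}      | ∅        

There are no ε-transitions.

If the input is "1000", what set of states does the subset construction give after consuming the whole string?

{s0, s1}

Start in {s0}.
Read '1': s0→{s0}; now {s0}.
Read '0': s0→{s0, s1}; now {s0, s1}.
Read '0': s0→{s0, s1}, s1→{s0}; now {s0, s1}.
Read '0': s0→{s0, s1}, s1→{s0}; now {s0, s1}.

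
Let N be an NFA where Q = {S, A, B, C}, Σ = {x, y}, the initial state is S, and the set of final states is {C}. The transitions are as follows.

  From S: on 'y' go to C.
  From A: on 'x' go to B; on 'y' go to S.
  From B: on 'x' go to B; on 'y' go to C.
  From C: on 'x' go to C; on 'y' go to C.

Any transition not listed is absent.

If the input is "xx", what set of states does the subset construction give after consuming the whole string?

∅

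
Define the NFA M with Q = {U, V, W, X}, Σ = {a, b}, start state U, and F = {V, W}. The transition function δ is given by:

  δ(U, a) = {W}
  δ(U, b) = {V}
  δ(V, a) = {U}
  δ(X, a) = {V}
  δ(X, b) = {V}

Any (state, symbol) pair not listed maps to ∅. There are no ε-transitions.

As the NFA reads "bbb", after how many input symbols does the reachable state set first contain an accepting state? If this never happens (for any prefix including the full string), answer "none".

Start in {U}.
Read 'b': {U} → {V}.
None of the earlier sets intersect F, but {V} does.

1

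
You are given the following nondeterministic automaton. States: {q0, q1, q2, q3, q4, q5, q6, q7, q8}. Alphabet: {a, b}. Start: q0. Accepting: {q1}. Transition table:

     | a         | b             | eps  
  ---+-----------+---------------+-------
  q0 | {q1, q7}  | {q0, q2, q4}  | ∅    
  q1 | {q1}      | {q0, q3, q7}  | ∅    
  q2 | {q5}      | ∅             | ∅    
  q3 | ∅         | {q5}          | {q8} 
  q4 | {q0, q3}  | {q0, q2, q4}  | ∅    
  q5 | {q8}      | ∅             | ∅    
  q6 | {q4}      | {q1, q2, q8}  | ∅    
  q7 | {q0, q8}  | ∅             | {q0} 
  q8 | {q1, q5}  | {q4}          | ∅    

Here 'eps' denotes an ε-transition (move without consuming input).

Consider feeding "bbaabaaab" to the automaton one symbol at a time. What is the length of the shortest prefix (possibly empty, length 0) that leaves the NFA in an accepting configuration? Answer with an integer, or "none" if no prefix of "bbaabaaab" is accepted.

3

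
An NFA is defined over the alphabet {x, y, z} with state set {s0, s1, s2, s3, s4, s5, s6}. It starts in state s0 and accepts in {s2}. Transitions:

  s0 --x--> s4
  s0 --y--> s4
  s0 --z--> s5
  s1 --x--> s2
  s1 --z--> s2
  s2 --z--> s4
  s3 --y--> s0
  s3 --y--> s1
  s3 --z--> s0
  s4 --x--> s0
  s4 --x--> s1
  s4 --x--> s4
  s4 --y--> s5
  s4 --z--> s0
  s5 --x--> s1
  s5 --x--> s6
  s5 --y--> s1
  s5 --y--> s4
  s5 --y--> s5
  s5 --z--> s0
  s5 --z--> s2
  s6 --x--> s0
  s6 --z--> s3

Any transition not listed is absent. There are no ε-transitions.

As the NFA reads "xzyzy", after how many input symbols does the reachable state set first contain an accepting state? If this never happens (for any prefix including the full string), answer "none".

none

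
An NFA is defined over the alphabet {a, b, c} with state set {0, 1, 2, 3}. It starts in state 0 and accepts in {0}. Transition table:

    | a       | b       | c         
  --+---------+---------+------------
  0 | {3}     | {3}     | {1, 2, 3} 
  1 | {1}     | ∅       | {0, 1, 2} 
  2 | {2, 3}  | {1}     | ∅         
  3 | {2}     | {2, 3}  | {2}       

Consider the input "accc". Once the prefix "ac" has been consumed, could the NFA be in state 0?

No

Start in {0}.
Read 'a': {0} → {3}.
Read 'c': {3} → {2}.
State 0 is not in {2}.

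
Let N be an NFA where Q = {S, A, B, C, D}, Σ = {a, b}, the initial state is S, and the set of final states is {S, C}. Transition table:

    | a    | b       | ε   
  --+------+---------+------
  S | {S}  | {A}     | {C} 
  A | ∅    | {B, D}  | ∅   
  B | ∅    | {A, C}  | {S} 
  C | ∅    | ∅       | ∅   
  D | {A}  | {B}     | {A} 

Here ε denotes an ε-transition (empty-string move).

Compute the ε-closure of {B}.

{S, B, C}

Begin with {B}.
ε-move B → S; add S.
ε-move S → C; add C.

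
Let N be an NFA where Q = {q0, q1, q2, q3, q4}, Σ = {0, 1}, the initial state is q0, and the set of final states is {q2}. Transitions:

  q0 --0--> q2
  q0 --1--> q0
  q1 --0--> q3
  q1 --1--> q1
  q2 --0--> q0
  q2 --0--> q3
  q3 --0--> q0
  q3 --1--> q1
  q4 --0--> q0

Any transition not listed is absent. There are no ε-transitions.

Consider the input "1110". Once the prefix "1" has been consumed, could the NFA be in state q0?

Start in {q0}.
Read '1': {q0} → {q0}.
State q0 is in {q0}.

Yes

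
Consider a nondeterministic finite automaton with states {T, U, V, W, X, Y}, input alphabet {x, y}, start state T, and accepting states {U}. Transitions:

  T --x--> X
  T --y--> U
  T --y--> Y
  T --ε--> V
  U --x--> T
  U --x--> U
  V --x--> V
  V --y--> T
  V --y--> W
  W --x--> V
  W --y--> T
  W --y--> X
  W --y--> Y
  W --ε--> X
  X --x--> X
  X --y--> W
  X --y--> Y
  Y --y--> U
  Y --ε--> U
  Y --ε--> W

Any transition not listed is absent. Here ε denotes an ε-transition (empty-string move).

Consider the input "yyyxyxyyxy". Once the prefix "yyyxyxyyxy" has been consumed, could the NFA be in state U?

Yes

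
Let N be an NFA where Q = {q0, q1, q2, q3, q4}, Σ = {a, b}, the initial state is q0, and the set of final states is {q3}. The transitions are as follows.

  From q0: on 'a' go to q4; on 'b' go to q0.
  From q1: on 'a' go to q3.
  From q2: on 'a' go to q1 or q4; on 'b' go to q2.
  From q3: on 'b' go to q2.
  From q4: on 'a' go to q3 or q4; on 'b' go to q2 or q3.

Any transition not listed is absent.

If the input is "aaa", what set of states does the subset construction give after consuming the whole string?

{q3, q4}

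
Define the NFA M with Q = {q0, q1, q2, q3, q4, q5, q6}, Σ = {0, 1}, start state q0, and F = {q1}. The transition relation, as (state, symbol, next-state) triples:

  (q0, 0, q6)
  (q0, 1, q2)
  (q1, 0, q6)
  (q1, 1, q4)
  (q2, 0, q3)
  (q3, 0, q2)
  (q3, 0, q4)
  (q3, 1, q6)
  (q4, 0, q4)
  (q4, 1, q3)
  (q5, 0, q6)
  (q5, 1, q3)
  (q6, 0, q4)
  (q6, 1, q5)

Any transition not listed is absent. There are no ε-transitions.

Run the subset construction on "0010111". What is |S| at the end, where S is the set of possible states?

Start in {q0}.
Read '0': {q0} → {q6}.
Read '0': {q6} → {q4}.
Read '1': {q4} → {q3}.
Read '0': {q3} → {q2, q4}.
Read '1': {q2, q4} → {q3}.
Read '1': {q3} → {q6}.
Read '1': {q6} → {q5}.
That set has 1 state.

1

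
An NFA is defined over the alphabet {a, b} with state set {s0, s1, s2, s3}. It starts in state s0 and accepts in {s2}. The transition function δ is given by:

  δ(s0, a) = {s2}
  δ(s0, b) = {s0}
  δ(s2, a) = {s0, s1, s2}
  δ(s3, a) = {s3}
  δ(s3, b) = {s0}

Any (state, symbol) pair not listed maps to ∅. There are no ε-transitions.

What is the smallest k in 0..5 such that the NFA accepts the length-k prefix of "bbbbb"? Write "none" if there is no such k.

Start in {s0}.
Read 'b': s0→{s0}; now {s0}.
Read 'b': s0→{s0}; now {s0}.
Read 'b': s0→{s0}; now {s0}.
Read 'b': s0→{s0}; now {s0}.
Read 'b': s0→{s0}; now {s0}.
No reachable set along the way intersects F.

none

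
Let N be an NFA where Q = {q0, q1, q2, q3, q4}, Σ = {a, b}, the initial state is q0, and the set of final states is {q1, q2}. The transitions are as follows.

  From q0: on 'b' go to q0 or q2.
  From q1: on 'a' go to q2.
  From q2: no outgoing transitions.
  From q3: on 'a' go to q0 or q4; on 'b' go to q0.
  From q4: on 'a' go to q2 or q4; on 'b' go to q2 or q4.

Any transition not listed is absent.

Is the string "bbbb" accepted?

Yes

Start in {q0}.
Read 'b': q0→{q0, q2}; now {q0, q2}.
Read 'b': q0→{q0, q2}, q2→∅; now {q0, q2}.
Read 'b': q0→{q0, q2}, q2→∅; now {q0, q2}.
Read 'b': q0→{q0, q2}, q2→∅; now {q0, q2}.
The final set {q0, q2} contains the accepting state q2.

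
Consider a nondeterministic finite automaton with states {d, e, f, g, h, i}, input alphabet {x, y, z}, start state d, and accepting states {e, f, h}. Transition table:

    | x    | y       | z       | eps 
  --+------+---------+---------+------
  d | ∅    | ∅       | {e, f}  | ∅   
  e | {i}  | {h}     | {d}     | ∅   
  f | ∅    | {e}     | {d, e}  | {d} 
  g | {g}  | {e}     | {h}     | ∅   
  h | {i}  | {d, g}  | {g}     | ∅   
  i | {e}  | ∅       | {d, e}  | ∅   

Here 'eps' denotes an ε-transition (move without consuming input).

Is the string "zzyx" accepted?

No

Start in {d}.
Read 'z': {d} → {d, e, f}.
Read 'z': {d, e, f} → {d, e, f}.
Read 'y': {d, e, f} → {e, h}.
Read 'x': {e, h} → {i}.
The final set {i} contains no accepting state.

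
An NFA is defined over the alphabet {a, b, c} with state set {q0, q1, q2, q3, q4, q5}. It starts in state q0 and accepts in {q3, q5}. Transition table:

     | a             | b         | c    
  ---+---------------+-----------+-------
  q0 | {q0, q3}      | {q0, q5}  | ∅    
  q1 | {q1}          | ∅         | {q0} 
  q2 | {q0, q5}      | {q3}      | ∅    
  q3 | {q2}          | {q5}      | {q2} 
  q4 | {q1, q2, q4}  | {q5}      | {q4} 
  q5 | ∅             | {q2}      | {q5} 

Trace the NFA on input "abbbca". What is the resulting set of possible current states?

Start in {q0}.
Read 'a': {q0} → {q0, q3}.
Read 'b': {q0, q3} → {q0, q5}.
Read 'b': {q0, q5} → {q0, q2, q5}.
Read 'b': {q0, q2, q5} → {q0, q2, q3, q5}.
Read 'c': {q0, q2, q3, q5} → {q2, q5}.
Read 'a': {q2, q5} → {q0, q5}.

{q0, q5}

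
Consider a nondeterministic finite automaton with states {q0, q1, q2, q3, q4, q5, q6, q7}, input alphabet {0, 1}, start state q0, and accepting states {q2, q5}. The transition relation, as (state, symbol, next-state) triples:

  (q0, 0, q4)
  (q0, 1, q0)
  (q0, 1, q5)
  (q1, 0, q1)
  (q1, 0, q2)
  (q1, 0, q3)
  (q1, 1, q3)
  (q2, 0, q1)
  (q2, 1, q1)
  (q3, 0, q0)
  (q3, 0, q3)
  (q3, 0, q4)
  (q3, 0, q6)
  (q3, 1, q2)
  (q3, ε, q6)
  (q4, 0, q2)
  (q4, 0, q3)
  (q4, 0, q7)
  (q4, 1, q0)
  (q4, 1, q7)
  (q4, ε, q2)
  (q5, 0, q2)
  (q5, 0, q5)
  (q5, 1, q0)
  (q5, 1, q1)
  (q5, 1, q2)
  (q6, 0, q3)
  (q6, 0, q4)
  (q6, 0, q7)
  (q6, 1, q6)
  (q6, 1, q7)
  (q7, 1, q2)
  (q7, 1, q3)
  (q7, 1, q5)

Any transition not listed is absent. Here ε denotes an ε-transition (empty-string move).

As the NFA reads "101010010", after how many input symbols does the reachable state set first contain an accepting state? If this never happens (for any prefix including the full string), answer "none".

1

Start in {q0}.
Read '1': {q0} → {q0, q5}.
None of the earlier sets intersect F, but {q0, q5} does.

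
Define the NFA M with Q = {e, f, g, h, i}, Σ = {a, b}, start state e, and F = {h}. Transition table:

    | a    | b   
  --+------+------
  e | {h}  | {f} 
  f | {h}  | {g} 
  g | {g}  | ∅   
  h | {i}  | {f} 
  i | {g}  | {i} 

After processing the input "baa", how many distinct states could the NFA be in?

1

Start in {e}.
Read 'b': {e} → {f}.
Read 'a': {f} → {h}.
Read 'a': {h} → {i}.
That set has 1 state.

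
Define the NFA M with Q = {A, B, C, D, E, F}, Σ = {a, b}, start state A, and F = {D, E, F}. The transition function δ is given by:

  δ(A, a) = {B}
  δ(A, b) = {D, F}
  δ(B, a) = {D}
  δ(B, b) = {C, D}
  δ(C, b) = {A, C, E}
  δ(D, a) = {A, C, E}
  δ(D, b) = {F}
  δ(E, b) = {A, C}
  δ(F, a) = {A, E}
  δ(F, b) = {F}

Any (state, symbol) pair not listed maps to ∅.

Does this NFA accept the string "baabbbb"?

Start in {A}.
Read 'b': A→{D, F}; now {D, F}.
Read 'a': D→{A, C, E}, F→{A, E}; now {A, C, E}.
Read 'a': A→{B}, C→∅, E→∅; now {B}.
Read 'b': B→{C, D}; now {C, D}.
Read 'b': C→{A, C, E}, D→{F}; now {A, C, E, F}.
Read 'b': A→{D, F}, C→{A, C, E}, E→{A, C}, F→{F}; now {A, C, D, E, F}.
Read 'b': A→{D, F}, C→{A, C, E}, D→{F}, E→{A, C}, F→{F}; now {A, C, D, E, F}.
The final set {A, C, D, E, F} contains the accepting states D, E, F.

Yes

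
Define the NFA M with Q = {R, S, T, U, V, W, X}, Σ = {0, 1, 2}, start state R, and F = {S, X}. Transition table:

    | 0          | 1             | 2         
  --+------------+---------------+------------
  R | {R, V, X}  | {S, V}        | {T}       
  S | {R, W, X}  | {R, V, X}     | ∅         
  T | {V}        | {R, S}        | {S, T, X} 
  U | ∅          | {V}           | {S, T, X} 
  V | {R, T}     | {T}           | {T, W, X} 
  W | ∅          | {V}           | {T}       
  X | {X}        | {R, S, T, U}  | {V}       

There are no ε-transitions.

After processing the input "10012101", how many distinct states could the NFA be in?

Start in {R}.
Read '1': R→{S, V}; now {S, V}.
Read '0': S→{R, W, X}, V→{R, T}; now {R, T, W, X}.
Read '0': R→{R, V, X}, T→{V}, W→∅, X→{X}; now {R, V, X}.
Read '1': R→{S, V}, V→{T}, X→{R, S, T, U}; now {R, S, T, U, V}.
Read '2': R→{T}, S→∅, T→{S, T, X}, U→{S, T, X}, V→{T, W, X}; now {S, T, W, X}.
Read '1': S→{R, V, X}, T→{R, S}, W→{V}, X→{R, S, T, U}; now {R, S, T, U, V, X}.
Read '0': R→{R, V, X}, S→{R, W, X}, T→{V}, U→∅, V→{R, T}, X→{X}; now {R, T, V, W, X}.
Read '1': R→{S, V}, T→{R, S}, V→{T}, W→{V}, X→{R, S, T, U}; now {R, S, T, U, V}.
That set has 5 states.

5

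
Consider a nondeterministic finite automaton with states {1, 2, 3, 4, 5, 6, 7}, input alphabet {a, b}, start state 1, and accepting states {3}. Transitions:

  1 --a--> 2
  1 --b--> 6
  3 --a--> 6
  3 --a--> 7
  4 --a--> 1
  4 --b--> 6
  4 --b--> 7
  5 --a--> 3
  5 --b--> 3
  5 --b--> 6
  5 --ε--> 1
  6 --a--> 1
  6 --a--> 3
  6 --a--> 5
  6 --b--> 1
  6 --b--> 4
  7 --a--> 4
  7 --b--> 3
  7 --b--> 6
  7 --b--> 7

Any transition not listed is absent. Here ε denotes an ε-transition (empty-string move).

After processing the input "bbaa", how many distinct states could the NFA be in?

Start in {1}.
Read 'b': 1→{6}; now {6}.
Read 'b': 6→{1, 4}; now {1, 4}.
Read 'a': 1→{2}, 4→{1}; now {1, 2}.
Read 'a': 1→{2}, 2→∅; now {2}.
That set has 1 state.

1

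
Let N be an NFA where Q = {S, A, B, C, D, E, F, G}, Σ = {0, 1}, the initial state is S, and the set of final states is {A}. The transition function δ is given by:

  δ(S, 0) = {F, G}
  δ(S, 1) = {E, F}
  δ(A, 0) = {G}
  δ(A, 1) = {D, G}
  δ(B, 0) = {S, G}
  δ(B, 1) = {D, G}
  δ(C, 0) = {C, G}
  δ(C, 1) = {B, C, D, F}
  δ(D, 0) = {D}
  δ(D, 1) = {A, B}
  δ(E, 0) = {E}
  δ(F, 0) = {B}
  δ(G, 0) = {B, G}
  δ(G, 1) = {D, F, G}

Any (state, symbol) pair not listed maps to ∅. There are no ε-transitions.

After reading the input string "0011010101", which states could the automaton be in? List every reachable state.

{A, B, D, E, F, G}

Start in {S}.
Read '0': S→{F, G}; now {F, G}.
Read '0': F→{B}, G→{B, G}; now {B, G}.
Read '1': B→{D, G}, G→{D, F, G}; now {D, F, G}.
Read '1': D→{A, B}, F→∅, G→{D, F, G}; now {A, B, D, F, G}.
Read '0': A→{G}, B→{S, G}, D→{D}, F→{B}, G→{B, G}; now {S, B, D, G}.
Read '1': S→{E, F}, B→{D, G}, D→{A, B}, G→{D, F, G}; now {A, B, D, E, F, G}.
Read '0': A→{G}, B→{S, G}, D→{D}, E→{E}, F→{B}, G→{B, G}; now {S, B, D, E, G}.
Read '1': S→{E, F}, B→{D, G}, D→{A, B}, E→∅, G→{D, F, G}; now {A, B, D, E, F, G}.
Read '0': A→{G}, B→{S, G}, D→{D}, E→{E}, F→{B}, G→{B, G}; now {S, B, D, E, G}.
Read '1': S→{E, F}, B→{D, G}, D→{A, B}, E→∅, G→{D, F, G}; now {A, B, D, E, F, G}.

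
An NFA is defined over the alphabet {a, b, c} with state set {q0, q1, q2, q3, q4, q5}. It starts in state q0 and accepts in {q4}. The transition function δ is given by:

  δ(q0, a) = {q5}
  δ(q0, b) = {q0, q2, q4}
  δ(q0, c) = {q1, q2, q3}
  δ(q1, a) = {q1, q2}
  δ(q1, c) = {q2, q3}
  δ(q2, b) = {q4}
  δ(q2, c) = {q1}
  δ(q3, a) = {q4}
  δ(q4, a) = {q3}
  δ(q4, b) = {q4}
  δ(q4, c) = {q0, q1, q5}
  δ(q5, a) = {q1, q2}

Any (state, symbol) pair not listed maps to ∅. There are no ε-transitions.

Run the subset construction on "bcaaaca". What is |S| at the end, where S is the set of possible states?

Start in {q0}.
Read 'b': q0→{q0, q2, q4}; now {q0, q2, q4}.
Read 'c': q0→{q1, q2, q3}, q2→{q1}, q4→{q0, q1, q5}; now {q0, q1, q2, q3, q5}.
Read 'a': q0→{q5}, q1→{q1, q2}, q2→∅, q3→{q4}, q5→{q1, q2}; now {q1, q2, q4, q5}.
Read 'a': q1→{q1, q2}, q2→∅, q4→{q3}, q5→{q1, q2}; now {q1, q2, q3}.
Read 'a': q1→{q1, q2}, q2→∅, q3→{q4}; now {q1, q2, q4}.
Read 'c': q1→{q2, q3}, q2→{q1}, q4→{q0, q1, q5}; now {q0, q1, q2, q3, q5}.
Read 'a': q0→{q5}, q1→{q1, q2}, q2→∅, q3→{q4}, q5→{q1, q2}; now {q1, q2, q4, q5}.
That set has 4 states.

4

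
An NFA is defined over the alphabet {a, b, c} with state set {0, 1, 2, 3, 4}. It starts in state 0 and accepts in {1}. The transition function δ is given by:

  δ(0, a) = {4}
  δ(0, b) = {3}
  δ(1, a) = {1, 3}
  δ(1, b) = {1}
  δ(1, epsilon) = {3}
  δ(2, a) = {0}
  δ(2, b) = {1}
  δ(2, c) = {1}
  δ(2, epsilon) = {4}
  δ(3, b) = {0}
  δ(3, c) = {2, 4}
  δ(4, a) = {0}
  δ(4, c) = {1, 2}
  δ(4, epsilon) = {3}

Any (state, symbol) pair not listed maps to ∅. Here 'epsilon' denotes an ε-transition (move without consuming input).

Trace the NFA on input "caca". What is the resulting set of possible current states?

∅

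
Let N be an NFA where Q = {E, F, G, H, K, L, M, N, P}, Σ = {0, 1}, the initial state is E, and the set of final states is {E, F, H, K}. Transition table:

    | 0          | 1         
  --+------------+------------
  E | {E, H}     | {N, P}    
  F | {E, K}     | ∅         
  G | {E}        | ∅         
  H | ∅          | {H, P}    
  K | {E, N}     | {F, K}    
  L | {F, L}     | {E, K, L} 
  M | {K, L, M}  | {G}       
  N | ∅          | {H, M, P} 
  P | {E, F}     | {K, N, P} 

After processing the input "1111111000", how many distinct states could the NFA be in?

7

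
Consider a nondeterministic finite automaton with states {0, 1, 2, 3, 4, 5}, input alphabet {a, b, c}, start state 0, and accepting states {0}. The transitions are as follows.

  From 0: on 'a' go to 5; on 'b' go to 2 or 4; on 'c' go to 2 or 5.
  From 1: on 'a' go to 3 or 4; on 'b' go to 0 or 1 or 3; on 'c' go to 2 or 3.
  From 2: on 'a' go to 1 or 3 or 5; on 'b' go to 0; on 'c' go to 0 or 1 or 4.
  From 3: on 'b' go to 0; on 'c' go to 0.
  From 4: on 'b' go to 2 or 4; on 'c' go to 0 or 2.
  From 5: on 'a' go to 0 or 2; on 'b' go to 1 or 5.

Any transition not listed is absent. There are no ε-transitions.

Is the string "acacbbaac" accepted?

Start in {0}.
Read 'a': 0→{5}; now {5}.
Read 'c': 5→∅; now ∅.
The set is empty and remains empty for the remaining 7 symbols.
The final set ∅ contains no accepting state.

No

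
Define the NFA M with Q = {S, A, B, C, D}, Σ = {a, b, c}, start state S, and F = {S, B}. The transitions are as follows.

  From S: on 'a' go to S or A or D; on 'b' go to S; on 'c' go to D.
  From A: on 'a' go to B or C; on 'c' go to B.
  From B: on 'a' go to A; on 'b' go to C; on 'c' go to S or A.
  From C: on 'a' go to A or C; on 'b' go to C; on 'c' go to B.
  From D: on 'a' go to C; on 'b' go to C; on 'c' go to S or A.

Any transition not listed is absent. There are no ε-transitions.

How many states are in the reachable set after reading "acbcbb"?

1

Start in {S}.
Read 'a': {S} → {S, A, D}.
Read 'c': {S, A, D} → {S, A, B, D}.
Read 'b': {S, A, B, D} → {S, C}.
Read 'c': {S, C} → {B, D}.
Read 'b': {B, D} → {C}.
Read 'b': {C} → {C}.
That set has 1 state.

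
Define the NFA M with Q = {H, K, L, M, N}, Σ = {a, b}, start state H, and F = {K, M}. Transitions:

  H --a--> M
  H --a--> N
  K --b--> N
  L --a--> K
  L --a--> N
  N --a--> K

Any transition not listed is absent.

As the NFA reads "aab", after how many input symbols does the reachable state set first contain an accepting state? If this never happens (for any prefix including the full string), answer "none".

1

Start in {H}.
Read 'a': {H} → {M, N}.
None of the earlier sets intersect F, but {M, N} does.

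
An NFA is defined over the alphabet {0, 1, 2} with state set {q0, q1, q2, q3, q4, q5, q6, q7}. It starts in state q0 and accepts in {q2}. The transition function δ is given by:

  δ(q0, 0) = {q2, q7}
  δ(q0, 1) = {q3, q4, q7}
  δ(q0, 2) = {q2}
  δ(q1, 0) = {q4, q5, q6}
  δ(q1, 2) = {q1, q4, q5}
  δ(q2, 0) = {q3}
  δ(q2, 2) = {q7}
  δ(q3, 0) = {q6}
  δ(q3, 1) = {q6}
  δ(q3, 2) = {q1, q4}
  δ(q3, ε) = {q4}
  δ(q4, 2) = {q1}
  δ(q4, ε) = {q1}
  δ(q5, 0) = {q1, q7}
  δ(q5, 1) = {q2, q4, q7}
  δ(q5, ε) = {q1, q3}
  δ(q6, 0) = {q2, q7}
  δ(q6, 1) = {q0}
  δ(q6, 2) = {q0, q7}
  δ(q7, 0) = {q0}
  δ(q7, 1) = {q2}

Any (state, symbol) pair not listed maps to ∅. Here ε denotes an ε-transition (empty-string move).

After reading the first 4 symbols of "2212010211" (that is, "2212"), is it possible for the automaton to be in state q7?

Yes

Start in {q0}.
Read '2': q0→{q2}; now {q2}.
Read '2': q2→{q7}; now {q7}.
Read '1': q7→{q2}; now {q2}.
Read '2': q2→{q7}; now {q7}.
State q7 is in {q7}.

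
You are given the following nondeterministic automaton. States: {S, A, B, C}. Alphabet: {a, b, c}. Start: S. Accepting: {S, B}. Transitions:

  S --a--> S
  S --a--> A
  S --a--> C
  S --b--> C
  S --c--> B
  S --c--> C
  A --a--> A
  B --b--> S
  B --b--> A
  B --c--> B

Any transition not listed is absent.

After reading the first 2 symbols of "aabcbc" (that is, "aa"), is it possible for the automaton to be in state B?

No

Start in {S}.
Read 'a': {S} → {S, A, C}.
Read 'a': {S, A, C} → {S, A, C}.
State B is not in {S, A, C}.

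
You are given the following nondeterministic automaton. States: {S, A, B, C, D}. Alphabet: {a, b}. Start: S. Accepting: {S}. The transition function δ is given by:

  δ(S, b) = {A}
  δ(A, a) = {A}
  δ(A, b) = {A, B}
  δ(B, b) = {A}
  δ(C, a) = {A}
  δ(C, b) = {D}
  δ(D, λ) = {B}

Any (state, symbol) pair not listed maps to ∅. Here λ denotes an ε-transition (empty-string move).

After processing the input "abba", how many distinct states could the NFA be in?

0

Start in {S}.
Read 'a': S→∅; now ∅.
The set is empty and remains empty for the remaining 3 symbols.
That set has 0 states.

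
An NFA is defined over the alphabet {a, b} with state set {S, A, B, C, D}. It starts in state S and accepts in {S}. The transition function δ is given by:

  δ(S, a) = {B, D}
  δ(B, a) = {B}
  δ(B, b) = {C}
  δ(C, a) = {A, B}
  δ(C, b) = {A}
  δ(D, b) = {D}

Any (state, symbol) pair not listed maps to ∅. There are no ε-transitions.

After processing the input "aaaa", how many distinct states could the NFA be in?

Start in {S}.
Read 'a': S→{B, D}; now {B, D}.
Read 'a': B→{B}, D→∅; now {B}.
Read 'a': B→{B}; now {B}.
Read 'a': B→{B}; now {B}.
That set has 1 state.

1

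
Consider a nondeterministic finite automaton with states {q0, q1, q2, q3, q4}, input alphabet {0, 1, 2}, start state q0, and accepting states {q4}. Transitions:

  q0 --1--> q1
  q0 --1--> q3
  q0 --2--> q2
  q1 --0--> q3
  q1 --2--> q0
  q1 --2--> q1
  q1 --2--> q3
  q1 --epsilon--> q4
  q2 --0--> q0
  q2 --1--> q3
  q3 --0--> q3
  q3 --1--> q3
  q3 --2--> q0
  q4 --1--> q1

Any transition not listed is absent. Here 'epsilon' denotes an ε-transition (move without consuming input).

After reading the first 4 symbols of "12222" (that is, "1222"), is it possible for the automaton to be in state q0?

Yes

Start in {q0}.
Read '1': q0→{q1, q3}; union {q1, q3}; ε-closure = {q1, q3, q4}.
Read '2': q1→{q0, q1, q3}, q3→{q0}, q4→∅; union {q0, q1, q3}; ε-closure = {q0, q1, q3, q4}.
Read '2': q0→{q2}, q1→{q0, q1, q3}, q3→{q0}, q4→∅; union {q0, q1, q2, q3}; ε-closure = {q0, q1, q2, q3, q4}.
Read '2': q0→{q2}, q1→{q0, q1, q3}, q2→∅, q3→{q0}, q4→∅; union {q0, q1, q2, q3}; ε-closure = {q0, q1, q2, q3, q4}.
State q0 is in {q0, q1, q2, q3, q4}.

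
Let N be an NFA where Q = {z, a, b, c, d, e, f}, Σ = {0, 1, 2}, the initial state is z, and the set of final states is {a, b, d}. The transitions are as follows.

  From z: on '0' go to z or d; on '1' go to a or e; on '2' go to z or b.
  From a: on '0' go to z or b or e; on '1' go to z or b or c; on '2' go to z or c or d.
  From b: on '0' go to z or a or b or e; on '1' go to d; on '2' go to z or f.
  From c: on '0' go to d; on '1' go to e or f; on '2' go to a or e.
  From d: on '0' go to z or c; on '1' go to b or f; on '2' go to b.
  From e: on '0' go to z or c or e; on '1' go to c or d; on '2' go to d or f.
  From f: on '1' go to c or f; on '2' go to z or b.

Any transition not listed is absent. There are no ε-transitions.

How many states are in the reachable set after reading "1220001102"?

Start in {z}.
Read '1': {z} → {a, e}.
Read '2': {a, e} → {z, c, d, f}.
Read '2': {z, c, d, f} → {z, a, b, e}.
Read '0': {z, a, b, e} → {z, a, b, c, d, e}.
Read '0': {z, a, b, c, d, e} → {z, a, b, c, d, e}.
Read '0': {z, a, b, c, d, e} → {z, a, b, c, d, e}.
Read '1': {z, a, b, c, d, e} → {z, a, b, c, d, e, f}.
Read '1': {z, a, b, c, d, e, f} → {z, a, b, c, d, e, f}.
Read '0': {z, a, b, c, d, e, f} → {z, a, b, c, d, e}.
Read '2': {z, a, b, c, d, e} → {z, a, b, c, d, e, f}.
That set has 7 states.

7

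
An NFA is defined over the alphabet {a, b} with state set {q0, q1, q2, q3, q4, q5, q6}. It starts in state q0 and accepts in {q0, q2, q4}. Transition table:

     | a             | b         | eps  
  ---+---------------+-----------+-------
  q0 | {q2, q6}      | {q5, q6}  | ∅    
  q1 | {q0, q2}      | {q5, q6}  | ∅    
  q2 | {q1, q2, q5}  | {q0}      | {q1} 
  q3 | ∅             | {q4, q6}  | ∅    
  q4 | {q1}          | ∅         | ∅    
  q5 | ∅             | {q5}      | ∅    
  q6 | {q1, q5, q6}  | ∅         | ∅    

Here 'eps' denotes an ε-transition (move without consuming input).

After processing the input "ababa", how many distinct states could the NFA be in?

4

Start in {q0}.
Read 'a': {q0} → {q1, q2, q6}.
Read 'b': {q1, q2, q6} → {q0, q5, q6}.
Read 'a': {q0, q5, q6} → {q1, q2, q5, q6}.
Read 'b': {q1, q2, q5, q6} → {q0, q5, q6}.
Read 'a': {q0, q5, q6} → {q1, q2, q5, q6}.
That set has 4 states.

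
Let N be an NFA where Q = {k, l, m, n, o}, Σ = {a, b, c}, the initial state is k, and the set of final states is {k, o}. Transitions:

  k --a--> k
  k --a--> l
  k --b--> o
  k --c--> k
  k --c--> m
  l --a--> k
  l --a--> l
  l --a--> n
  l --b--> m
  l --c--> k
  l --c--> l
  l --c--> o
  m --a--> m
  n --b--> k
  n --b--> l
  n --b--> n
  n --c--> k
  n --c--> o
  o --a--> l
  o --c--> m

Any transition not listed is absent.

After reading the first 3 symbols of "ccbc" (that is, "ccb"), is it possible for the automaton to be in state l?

Start in {k}.
Read 'c': k→{k, m}; now {k, m}.
Read 'c': k→{k, m}, m→∅; now {k, m}.
Read 'b': k→{o}, m→∅; now {o}.
State l is not in {o}.

No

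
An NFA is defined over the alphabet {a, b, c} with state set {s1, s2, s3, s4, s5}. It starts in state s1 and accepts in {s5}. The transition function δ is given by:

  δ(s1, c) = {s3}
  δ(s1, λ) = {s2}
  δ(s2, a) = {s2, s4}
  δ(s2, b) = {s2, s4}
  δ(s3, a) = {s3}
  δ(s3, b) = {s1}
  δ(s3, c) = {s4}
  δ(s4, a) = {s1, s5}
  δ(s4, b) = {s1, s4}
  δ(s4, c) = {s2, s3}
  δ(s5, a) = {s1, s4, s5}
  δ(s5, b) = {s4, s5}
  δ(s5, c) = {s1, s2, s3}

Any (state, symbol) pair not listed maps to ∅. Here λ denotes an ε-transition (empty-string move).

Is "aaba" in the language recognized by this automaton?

Start: ε-closure({s1}) = {s1, s2}.
Read 'a': s1→∅, s2→{s2, s4}; now {s2, s4}.
Read 'a': s2→{s2, s4}, s4→{s1, s5}; now {s1, s2, s4, s5}.
Read 'b': s1→∅, s2→{s2, s4}, s4→{s1, s4}, s5→{s4, s5}; now {s1, s2, s4, s5}.
Read 'a': s1→∅, s2→{s2, s4}, s4→{s1, s5}, s5→{s1, s4, s5}; now {s1, s2, s4, s5}.
The final set {s1, s2, s4, s5} contains the accepting state s5.

Yes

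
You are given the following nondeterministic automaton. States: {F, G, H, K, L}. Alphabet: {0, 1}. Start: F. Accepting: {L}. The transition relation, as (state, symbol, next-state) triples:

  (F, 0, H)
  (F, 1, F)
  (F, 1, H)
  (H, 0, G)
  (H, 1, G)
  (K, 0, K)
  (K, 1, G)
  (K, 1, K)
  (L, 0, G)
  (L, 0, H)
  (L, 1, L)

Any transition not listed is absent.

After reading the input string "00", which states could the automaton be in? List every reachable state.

{G}

Start in {F}.
Read '0': {F} → {H}.
Read '0': {H} → {G}.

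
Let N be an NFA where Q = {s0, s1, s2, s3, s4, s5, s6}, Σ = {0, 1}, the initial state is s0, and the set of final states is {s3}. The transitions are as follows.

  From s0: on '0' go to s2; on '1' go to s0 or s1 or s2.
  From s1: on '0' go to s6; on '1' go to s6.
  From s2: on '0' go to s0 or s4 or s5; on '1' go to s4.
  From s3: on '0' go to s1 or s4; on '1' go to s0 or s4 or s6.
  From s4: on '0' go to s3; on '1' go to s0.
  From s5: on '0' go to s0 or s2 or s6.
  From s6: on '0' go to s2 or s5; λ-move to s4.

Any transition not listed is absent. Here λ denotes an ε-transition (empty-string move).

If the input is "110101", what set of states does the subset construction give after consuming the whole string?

{s0, s1, s2, s4, s6}

Start in {s0}.
Read '1': {s0} → {s0, s1, s2}.
Read '1': {s0, s1, s2} → {s0, s1, s2, s4, s6}.
Read '0': {s0, s1, s2, s4, s6} → {s0, s2, s3, s4, s5, s6}.
Read '1': {s0, s2, s3, s4, s5, s6} → {s0, s1, s2, s4, s6}.
Read '0': {s0, s1, s2, s4, s6} → {s0, s2, s3, s4, s5, s6}.
Read '1': {s0, s2, s3, s4, s5, s6} → {s0, s1, s2, s4, s6}.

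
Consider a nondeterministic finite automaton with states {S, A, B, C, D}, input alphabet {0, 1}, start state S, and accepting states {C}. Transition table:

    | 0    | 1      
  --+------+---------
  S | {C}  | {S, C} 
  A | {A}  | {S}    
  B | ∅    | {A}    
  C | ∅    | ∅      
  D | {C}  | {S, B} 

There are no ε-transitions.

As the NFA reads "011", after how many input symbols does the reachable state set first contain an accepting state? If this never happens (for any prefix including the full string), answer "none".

Start in {S}.
Read '0': S→{C}; now {C}.
None of the earlier sets intersect F, but {C} does.

1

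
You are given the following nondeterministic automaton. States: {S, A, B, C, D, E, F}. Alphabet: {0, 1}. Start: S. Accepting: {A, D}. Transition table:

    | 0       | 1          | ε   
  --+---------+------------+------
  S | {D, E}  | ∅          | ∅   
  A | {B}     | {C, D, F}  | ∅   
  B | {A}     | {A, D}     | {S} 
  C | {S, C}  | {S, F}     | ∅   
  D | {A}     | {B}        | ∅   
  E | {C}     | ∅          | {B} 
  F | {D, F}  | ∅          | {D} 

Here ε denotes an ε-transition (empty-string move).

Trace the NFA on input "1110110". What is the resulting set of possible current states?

∅

Start in {S}.
Read '1': {S} → ∅.
The set is empty and remains empty for the remaining 6 symbols.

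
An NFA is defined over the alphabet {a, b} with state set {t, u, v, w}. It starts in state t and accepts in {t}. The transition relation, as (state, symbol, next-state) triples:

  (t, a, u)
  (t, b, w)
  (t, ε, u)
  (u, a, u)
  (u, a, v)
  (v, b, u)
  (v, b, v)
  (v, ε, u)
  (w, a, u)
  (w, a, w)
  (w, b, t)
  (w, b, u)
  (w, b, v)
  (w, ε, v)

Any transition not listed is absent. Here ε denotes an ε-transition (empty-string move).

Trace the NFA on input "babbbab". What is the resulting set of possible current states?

Start: ε-closure({t}) = {t, u}.
Read 'b': t→{w}, u→∅; union {w}; ε-closure = {u, v, w}.
Read 'a': u→{u, v}, v→∅, w→{u, w}; now {u, v, w}.
Read 'b': u→∅, v→{u, v}, w→{t, u, v}; now {t, u, v}.
Read 'b': t→{w}, u→∅, v→{u, v}; now {u, v, w}.
Read 'b': u→∅, v→{u, v}, w→{t, u, v}; now {t, u, v}.
Read 'a': t→{u}, u→{u, v}, v→∅; now {u, v}.
Read 'b': u→∅, v→{u, v}; now {u, v}.

{u, v}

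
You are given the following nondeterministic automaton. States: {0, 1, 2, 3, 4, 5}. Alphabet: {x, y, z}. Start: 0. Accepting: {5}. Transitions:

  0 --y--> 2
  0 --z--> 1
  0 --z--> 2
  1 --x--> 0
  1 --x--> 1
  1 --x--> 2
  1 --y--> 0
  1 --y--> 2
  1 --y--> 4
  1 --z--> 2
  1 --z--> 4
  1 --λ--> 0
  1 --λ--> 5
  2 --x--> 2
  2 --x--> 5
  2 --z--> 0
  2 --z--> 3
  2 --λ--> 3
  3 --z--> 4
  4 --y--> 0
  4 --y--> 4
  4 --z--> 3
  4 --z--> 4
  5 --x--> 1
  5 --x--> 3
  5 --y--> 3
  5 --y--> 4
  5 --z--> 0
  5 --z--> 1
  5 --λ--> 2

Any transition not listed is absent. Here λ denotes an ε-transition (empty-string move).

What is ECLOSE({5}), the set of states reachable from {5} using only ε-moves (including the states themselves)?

Begin with {5}.
ε-move 5 → 2; add 2.
ε-move 2 → 3; add 3.

{2, 3, 5}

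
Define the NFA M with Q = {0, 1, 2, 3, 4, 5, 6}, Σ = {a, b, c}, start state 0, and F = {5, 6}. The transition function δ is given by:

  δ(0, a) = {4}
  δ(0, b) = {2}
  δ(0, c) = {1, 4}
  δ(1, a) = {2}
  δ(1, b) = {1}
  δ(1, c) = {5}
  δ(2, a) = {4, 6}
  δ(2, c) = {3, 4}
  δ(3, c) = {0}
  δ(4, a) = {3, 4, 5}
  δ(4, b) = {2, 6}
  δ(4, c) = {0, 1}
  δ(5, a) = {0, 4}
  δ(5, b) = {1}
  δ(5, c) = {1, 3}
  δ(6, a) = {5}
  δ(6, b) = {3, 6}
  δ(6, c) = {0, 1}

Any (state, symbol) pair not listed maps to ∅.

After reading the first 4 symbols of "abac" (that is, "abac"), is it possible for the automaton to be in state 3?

Start in {0}.
Read 'a': {0} → {4}.
Read 'b': {4} → {2, 6}.
Read 'a': {2, 6} → {4, 5, 6}.
Read 'c': {4, 5, 6} → {0, 1, 3}.
State 3 is in {0, 1, 3}.

Yes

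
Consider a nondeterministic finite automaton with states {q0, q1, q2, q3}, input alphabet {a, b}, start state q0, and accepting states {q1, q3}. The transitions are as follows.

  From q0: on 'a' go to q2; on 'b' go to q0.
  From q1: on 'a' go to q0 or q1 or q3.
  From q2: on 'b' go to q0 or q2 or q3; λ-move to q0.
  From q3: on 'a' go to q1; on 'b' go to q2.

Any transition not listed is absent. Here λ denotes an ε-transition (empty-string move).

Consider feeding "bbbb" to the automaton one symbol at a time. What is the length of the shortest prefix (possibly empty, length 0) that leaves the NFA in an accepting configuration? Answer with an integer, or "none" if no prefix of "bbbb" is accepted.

none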